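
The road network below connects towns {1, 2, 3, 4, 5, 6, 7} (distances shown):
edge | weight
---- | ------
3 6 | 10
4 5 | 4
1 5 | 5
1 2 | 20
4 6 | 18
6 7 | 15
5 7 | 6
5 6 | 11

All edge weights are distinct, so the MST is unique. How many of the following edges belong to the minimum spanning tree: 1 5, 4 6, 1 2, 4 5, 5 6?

Kruskal's algorithm — process edges by increasing weight (ties by edge label):
4 5 (4): add — endpoints in different components.
1 5 (5): add — endpoints in different components.
5 7 (6): add — endpoints in different components.
3 6 (10): add — endpoints in different components.
5 6 (11): add — endpoints in different components.
6 7 (15): skip — 6 and 7 already connected.
4 6 (18): skip — 4 and 6 already connected.
1 2 (20): add — endpoints in different components.
MST edge set: {4 5, 1 5, 5 7, 3 6, 5 6, 1 2}.
Of the listed edges, {1 5, 1 2, 4 5, 5 6} are in the MST → 4.

4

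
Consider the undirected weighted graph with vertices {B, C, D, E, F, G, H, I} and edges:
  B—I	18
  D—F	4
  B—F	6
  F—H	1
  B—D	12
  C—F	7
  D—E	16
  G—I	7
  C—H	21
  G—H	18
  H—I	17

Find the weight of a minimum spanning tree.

Sort edges by weight, then run Kruskal:
F—H (1): add — endpoints in different components.
D—F (4): add — endpoints in different components.
B—F (6): add — endpoints in different components.
C—F (7): add — endpoints in different components.
G—I (7): add — endpoints in different components.
B—D (12): skip — B and D already connected.
D—E (16): add — endpoints in different components.
H—I (17): add — endpoints in different components.
MST edges: F—H, D—F, B—F, C—F, G—I, D—E, H—I; total weight 1+4+6+7+7+16+17 = 58.

58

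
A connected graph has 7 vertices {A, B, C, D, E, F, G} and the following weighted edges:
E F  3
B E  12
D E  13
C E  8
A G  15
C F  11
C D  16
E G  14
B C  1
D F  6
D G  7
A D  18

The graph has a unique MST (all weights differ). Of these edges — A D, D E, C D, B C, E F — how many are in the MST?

Kruskal: consider edges lightest-first.
B C (1): add — endpoints in different components.
E F (3): add — endpoints in different components.
D F (6): add — endpoints in different components.
D G (7): add — endpoints in different components.
C E (8): add — endpoints in different components.
C F (11): skip — C and F already connected.
B E (12): skip — B and E already connected.
D E (13): skip — D and E already connected.
E G (14): skip — E and G already connected.
A G (15): add — endpoints in different components.
MST edge set: {B C, E F, D F, D G, C E, A G}.
Of the listed edges, {B C, E F} are in the MST → 2.

2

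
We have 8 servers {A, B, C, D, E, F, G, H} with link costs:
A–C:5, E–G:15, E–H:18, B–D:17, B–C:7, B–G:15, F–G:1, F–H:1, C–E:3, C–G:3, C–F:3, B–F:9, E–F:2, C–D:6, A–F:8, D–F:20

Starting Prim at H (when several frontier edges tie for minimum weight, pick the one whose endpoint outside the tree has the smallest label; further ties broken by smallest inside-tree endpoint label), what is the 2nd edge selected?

Grow the tree from H using Prim:
Step 1: cheapest edge leaving the tree is F–H (1); add F.
Step 2: cheapest edge leaving the tree is F–G (1); add G.
Step 3: cheapest edge leaving the tree is E–F (2); add E.
Step 4: cheapest edge leaving the tree is C–E (3); add C.
Step 5: cheapest edge leaving the tree is A–C (5); add A.
Step 6: cheapest edge leaving the tree is C–D (6); add D.
Step 7: cheapest edge leaving the tree is B–C (7); add B.
The 2nd edge added is F–G.

F-G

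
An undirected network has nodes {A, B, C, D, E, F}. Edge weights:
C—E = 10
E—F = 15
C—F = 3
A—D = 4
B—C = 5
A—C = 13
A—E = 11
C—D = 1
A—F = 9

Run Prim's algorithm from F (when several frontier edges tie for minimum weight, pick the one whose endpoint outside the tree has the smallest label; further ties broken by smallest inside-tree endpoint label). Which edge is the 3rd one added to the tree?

Grow the tree from F using Prim:
Step 1: cheapest edge leaving the tree is C—F (3); add C.
Step 2: cheapest edge leaving the tree is C—D (1); add D.
Step 3: cheapest edge leaving the tree is A—D (4); add A.
Step 4: cheapest edge leaving the tree is B—C (5); add B.
Step 5: cheapest edge leaving the tree is C—E (10); add E.
The 3rd edge added is A—D.

A-D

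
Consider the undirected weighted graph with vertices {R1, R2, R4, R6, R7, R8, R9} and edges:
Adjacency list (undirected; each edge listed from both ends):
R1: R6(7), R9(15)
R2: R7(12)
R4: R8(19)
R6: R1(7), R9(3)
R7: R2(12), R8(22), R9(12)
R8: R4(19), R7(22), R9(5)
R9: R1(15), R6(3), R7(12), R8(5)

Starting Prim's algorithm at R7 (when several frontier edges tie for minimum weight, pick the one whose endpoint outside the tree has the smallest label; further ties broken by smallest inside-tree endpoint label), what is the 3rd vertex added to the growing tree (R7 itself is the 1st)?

Prim, starting at R7.
Step 1: frontier [R2-R7 12, R7-R9 12, R7-R8 22] → take R2-R7 (12); add R2.
Step 2: frontier [R7-R9 12, R7-R8 22] → take R7-R9 (12); add R9.
Step 3: frontier [R7-R8 22, R6-R9 3, R8-R9 5, R1-R9 15] → take R6-R9 (3); add R6.
Step 4: frontier [R1-R6 7, R7-R8 22, R8-R9 5, R1-R9 15] → take R8-R9 (5); add R8.
Step 5: frontier [R1-R6 7, R4-R8 19, R1-R9 15] → take R1-R6 (7); add R1.
Step 6: frontier [R4-R8 19] → take R4-R8 (19); add R4.
Vertex order: R7, R2, R9, R6, R8, R1, R4. The 3rd vertex is R9.

R9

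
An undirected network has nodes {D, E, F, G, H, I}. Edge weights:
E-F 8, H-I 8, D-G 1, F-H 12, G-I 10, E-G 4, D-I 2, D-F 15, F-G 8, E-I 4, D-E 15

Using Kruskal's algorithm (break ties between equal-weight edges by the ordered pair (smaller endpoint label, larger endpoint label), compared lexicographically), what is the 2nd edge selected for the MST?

D-I

Kruskal: consider edges lightest-first.
D-G (1): add — endpoints in different components.
D-I (2): add — endpoints in different components.
E-G (4): add — endpoints in different components.
E-I (4): skip — E and I already connected.
E-F (8): add — endpoints in different components.
F-G (8): skip — F and G already connected.
H-I (8): add — endpoints in different components.
The 2nd edge added is D-I.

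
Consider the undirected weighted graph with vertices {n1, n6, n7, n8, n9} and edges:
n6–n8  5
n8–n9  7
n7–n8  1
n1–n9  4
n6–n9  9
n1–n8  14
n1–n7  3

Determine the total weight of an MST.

13

Kruskal's algorithm — process edges by increasing weight (ties by edge label):
n7–n8 (1): add — endpoints in different components.
n1–n7 (3): add — endpoints in different components.
n1–n9 (4): add — endpoints in different components.
n6–n8 (5): add — endpoints in different components.
MST edges: n7–n8, n1–n7, n1–n9, n6–n8; total weight 1+3+4+5 = 13.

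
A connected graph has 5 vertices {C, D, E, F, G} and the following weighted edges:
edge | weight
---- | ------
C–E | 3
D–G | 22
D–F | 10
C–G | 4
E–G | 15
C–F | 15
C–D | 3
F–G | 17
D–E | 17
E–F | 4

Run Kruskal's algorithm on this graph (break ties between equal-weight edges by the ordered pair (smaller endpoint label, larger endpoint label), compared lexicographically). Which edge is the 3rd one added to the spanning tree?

Kruskal's algorithm — process edges by increasing weight (ties by edge label):
C–D (3): add — endpoints in different components.
C–E (3): add — endpoints in different components.
C–G (4): add — endpoints in different components.
E–F (4): add — endpoints in different components.
The 3rd edge added is C–G.

C-G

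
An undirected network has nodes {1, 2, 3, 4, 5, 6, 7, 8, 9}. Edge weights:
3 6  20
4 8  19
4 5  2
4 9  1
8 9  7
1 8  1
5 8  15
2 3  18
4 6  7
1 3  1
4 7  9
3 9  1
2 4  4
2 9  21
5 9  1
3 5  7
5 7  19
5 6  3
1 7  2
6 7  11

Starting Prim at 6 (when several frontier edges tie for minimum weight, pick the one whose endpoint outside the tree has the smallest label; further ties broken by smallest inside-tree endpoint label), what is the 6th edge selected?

Grow the tree from 6 using Prim:
Step 1: cheapest edge leaving the tree is 5 6 (3); add 5.
Step 2: cheapest edge leaving the tree is 5 9 (1); add 9.
Step 3: cheapest edge leaving the tree is 3 9 (1); add 3.
Step 4: cheapest edge leaving the tree is 1 3 (1); add 1.
Step 5: cheapest edge leaving the tree is 4 9 (1); add 4.
Step 6: cheapest edge leaving the tree is 1 8 (1); add 8.
Step 7: cheapest edge leaving the tree is 1 7 (2); add 7.
Step 8: cheapest edge leaving the tree is 2 4 (4); add 2.
The 6th edge added is 1 8.

1-8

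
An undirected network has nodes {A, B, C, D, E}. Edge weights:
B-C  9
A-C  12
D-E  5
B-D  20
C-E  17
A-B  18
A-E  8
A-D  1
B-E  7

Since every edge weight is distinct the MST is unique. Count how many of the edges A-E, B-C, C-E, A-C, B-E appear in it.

Sort edges by weight, then run Kruskal:
A-D (1): add. Components now {A,D} {B} {C} {E}
D-E (5): add. Components now {A,D,E} {B} {C}
B-E (7): add. Components now {A,B,D,E} {C}
A-E (8): skip — A and E already connected.
B-C (9): add. Components now {A,B,C,D,E}
MST edge set: {A-D, D-E, B-E, B-C}.
Of the listed edges, {B-C, B-E} are in the MST → 2.

2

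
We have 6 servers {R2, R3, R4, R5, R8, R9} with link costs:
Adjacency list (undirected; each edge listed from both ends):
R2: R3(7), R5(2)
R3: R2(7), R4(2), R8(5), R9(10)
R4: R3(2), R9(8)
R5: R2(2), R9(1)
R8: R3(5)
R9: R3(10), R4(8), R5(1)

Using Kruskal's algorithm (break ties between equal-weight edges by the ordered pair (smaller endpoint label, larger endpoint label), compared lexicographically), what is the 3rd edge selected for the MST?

R3-R4

Kruskal: consider edges lightest-first.
R5-R9 (1): add — endpoints in different components.
R2-R5 (2): add — endpoints in different components.
R3-R4 (2): add — endpoints in different components.
R3-R8 (5): add — endpoints in different components.
R2-R3 (7): add — endpoints in different components.
The 3rd edge added is R3-R4.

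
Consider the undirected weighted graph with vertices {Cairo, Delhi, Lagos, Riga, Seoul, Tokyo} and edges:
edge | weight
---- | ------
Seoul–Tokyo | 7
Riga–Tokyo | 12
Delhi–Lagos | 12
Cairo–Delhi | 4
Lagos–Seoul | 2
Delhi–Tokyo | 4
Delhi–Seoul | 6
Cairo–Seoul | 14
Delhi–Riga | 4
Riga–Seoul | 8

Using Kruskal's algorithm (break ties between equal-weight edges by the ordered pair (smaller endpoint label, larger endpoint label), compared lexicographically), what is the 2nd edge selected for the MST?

Cairo-Delhi

Sort edges by weight, then run Kruskal:
Lagos–Seoul (2): add. Components now {Cairo} {Tokyo} {Riga} {Lagos,Seoul} {Delhi}
Cairo–Delhi (4): add. Components now {Cairo,Delhi} {Tokyo} {Riga} {Lagos,Seoul}
Delhi–Riga (4): add. Components now {Cairo,Delhi,Riga} {Tokyo} {Lagos,Seoul}
Delhi–Tokyo (4): add. Components now {Cairo,Delhi,Riga,Tokyo} {Lagos,Seoul}
Delhi–Seoul (6): add. Components now {Cairo,Delhi,Lagos,Riga,Seoul,Tokyo}
The 2nd edge added is Cairo–Delhi.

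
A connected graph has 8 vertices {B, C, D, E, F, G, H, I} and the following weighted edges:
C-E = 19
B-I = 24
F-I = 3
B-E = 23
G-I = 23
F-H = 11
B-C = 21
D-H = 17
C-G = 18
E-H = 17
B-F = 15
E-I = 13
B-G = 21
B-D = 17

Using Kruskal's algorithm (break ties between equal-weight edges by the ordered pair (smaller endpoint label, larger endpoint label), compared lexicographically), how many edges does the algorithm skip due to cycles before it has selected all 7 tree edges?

2

Kruskal: consider edges lightest-first.
F-I (3): add — endpoints in different components.
F-H (11): add — endpoints in different components.
E-I (13): add — endpoints in different components.
B-F (15): add — endpoints in different components.
B-D (17): add — endpoints in different components.
D-H (17): skip — D and H already connected.
E-H (17): skip — E and H already connected.
C-G (18): add — endpoints in different components.
C-E (19): add — endpoints in different components.
Edges rejected before the tree was complete: 2.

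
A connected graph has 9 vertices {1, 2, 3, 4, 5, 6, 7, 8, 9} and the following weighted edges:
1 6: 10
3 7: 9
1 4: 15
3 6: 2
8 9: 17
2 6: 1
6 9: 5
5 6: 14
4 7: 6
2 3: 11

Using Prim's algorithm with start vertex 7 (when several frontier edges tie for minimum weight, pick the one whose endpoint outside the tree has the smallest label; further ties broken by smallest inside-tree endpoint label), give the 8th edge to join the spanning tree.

Prim's algorithm from 7:
Step 1: cheapest edge leaving the tree is 4 7 (6); add 4.
Step 2: cheapest edge leaving the tree is 3 7 (9); add 3.
Step 3: cheapest edge leaving the tree is 3 6 (2); add 6.
Step 4: cheapest edge leaving the tree is 2 6 (1); add 2.
Step 5: cheapest edge leaving the tree is 6 9 (5); add 9.
Step 6: cheapest edge leaving the tree is 1 6 (10); add 1.
Step 7: cheapest edge leaving the tree is 5 6 (14); add 5.
Step 8: cheapest edge leaving the tree is 8 9 (17); add 8.
The 8th edge added is 8 9.

8-9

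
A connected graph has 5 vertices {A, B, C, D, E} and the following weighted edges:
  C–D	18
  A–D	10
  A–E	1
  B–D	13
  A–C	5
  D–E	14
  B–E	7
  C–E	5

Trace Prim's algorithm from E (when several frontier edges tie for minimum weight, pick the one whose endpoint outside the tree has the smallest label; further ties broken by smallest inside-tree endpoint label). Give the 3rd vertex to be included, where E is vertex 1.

Prim, starting at E.
Step 1: cheapest edge leaving the tree is A–E (1); add A.
Step 2: cheapest edge leaving the tree is A–C (5); add C.
Step 3: cheapest edge leaving the tree is B–E (7); add B.
Step 4: cheapest edge leaving the tree is A–D (10); add D.
Vertex order: E, A, C, B, D. The 3rd vertex is C.

C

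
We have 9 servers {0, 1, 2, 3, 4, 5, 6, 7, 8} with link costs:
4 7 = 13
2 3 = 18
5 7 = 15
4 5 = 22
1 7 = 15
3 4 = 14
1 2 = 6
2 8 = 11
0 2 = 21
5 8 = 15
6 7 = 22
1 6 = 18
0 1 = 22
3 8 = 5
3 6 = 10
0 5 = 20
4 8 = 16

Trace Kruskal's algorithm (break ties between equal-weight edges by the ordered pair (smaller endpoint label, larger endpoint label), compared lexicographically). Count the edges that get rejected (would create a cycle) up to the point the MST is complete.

5

Kruskal: consider edges lightest-first.
3 8 (5): add — endpoints in different components.
1 2 (6): add — endpoints in different components.
3 6 (10): add — endpoints in different components.
2 8 (11): add — endpoints in different components.
4 7 (13): add — endpoints in different components.
3 4 (14): add — endpoints in different components.
1 7 (15): skip — 1 and 7 already connected.
5 7 (15): add — endpoints in different components.
5 8 (15): skip — 5 and 8 already connected.
4 8 (16): skip — 4 and 8 already connected.
1 6 (18): skip — 1 and 6 already connected.
2 3 (18): skip — 2 and 3 already connected.
0 5 (20): add — endpoints in different components.
Edges rejected before the tree was complete: 5.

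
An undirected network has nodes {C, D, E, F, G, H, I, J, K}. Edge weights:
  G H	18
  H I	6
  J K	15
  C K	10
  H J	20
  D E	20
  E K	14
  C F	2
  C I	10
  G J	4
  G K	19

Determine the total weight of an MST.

Prim's algorithm from H:
Step 1: frontier [H I 6, G H 18, H J 20] → take H I (6); add I.
Step 2: frontier [G H 18, H J 20, C I 10] → take C I (10); add C.
Step 3: frontier [C F 2, C K 10, G H 18, H J 20] → take C F (2); add F.
Step 4: frontier [C K 10, G H 18, H J 20] → take C K (10); add K.
Step 5: frontier [G H 18, H J 20, E K 14, J K 15, G K 19] → take E K (14); add E.
Step 6: frontier [D E 20, G H 18, H J 20, J K 15, G K 19] → take J K (15); add J.
Step 7: frontier [D E 20, G H 18, G J 4, G K 19] → take G J (4); add G.
Step 8: frontier [D E 20] → take D E (20); add D.
MST edges: H I, C I, C F, C K, E K, J K, G J, D E; total weight 6+10+2+10+14+15+4+20 = 81.

81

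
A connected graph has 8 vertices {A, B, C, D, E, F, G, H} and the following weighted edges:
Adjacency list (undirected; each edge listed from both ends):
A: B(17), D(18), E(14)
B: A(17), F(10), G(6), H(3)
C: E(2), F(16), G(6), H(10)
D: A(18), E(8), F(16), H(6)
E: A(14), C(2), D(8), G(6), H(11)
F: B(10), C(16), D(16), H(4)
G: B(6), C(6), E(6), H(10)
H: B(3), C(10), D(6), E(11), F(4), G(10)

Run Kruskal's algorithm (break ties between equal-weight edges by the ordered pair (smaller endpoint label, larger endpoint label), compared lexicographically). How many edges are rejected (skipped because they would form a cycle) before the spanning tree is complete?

Kruskal's algorithm — process edges by increasing weight (ties by edge label):
C-E (2): add — endpoints in different components.
B-H (3): add — endpoints in different components.
F-H (4): add — endpoints in different components.
B-G (6): add — endpoints in different components.
C-G (6): add — endpoints in different components.
D-H (6): add — endpoints in different components.
E-G (6): skip — E and G already connected.
D-E (8): skip — D and E already connected.
B-F (10): skip — B and F already connected.
C-H (10): skip — C and H already connected.
G-H (10): skip — G and H already connected.
E-H (11): skip — E and H already connected.
A-E (14): add — endpoints in different components.
Edges rejected before the tree was complete: 6.

6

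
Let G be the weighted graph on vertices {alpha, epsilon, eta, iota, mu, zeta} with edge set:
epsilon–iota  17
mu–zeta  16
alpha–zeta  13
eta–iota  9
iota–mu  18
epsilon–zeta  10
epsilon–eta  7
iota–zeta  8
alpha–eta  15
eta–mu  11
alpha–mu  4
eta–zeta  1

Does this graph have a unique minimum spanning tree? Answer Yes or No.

Kruskal: consider edges lightest-first.
eta–zeta (1): add. Components now {mu} {eta,zeta} {alpha} {iota} {epsilon}
alpha–mu (4): add. Components now {alpha,mu} {eta,zeta} {iota} {epsilon}
epsilon–eta (7): add. Components now {alpha,mu} {epsilon,eta,zeta} {iota}
iota–zeta (8): add. Components now {alpha,mu} {epsilon,eta,iota,zeta}
eta–iota (9): skip — eta and iota already connected.
epsilon–zeta (10): skip — zeta and epsilon already connected.
eta–mu (11): add. Components now {alpha,epsilon,eta,iota,mu,zeta}
Every non-tree edge has weight strictly greater than the heaviest edge on the tree path between its endpoints, so the MST is unique.

Yes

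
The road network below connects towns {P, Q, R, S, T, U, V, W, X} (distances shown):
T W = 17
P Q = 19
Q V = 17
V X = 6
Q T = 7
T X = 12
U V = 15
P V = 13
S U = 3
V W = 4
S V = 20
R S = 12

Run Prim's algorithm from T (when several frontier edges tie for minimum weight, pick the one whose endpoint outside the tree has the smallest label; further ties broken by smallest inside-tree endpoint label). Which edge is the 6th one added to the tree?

U-V

Prim, starting at T.
Step 1: cheapest edge leaving the tree is Q T (7); add Q.
Step 2: cheapest edge leaving the tree is T X (12); add X.
Step 3: cheapest edge leaving the tree is V X (6); add V.
Step 4: cheapest edge leaving the tree is V W (4); add W.
Step 5: cheapest edge leaving the tree is P V (13); add P.
Step 6: cheapest edge leaving the tree is U V (15); add U.
Step 7: cheapest edge leaving the tree is S U (3); add S.
Step 8: cheapest edge leaving the tree is R S (12); add R.
The 6th edge added is U V.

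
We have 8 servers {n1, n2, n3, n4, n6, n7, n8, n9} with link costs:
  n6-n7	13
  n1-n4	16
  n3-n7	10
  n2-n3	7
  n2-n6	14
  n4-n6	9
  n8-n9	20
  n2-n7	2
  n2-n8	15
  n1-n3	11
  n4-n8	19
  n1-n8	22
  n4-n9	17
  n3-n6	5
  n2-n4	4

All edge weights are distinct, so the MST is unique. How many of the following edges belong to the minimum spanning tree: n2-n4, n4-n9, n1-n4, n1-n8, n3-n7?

Kruskal: consider edges lightest-first.
n2-n7 (2): add — endpoints in different components.
n2-n4 (4): add — endpoints in different components.
n3-n6 (5): add — endpoints in different components.
n2-n3 (7): add — endpoints in different components.
n4-n6 (9): skip — n6 and n4 already connected.
n3-n7 (10): skip — n3 and n7 already connected.
n1-n3 (11): add — endpoints in different components.
n6-n7 (13): skip — n6 and n7 already connected.
n2-n6 (14): skip — n2 and n6 already connected.
n2-n8 (15): add — endpoints in different components.
n1-n4 (16): skip — n1 and n4 already connected.
n4-n9 (17): add — endpoints in different components.
MST edge set: {n2-n7, n2-n4, n3-n6, n2-n3, n1-n3, n2-n8, n4-n9}.
Of the listed edges, {n2-n4, n4-n9} are in the MST → 2.

2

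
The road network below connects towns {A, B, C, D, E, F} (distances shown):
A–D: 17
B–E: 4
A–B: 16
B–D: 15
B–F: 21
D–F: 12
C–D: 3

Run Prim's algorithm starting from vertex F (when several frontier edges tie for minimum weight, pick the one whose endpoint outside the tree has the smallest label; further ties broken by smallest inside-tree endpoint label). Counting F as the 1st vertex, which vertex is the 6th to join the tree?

Prim's algorithm from F:
Step 1: frontier [D–F 12, B–F 21] → take D–F (12); add D.
Step 2: frontier [C–D 3, B–D 15, A–D 17, B–F 21] → take C–D (3); add C.
Step 3: frontier [B–D 15, A–D 17, B–F 21] → take B–D (15); add B.
Step 4: frontier [B–E 4, A–B 16, A–D 17] → take B–E (4); add E.
Step 5: frontier [A–B 16, A–D 17] → take A–B (16); add A.
Vertex order: F, D, C, B, E, A. The 6th vertex is A.

A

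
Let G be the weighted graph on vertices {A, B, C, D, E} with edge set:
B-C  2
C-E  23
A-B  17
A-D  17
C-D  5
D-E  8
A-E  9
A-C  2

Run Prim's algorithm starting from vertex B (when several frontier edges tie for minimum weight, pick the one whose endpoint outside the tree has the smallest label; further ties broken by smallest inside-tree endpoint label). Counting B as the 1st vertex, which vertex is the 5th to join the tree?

Grow the tree from B using Prim:
Step 1: cheapest edge leaving the tree is B-C (2); add C.
Step 2: cheapest edge leaving the tree is A-C (2); add A.
Step 3: cheapest edge leaving the tree is C-D (5); add D.
Step 4: cheapest edge leaving the tree is D-E (8); add E.
Vertex order: B, C, A, D, E. The 5th vertex is E.

E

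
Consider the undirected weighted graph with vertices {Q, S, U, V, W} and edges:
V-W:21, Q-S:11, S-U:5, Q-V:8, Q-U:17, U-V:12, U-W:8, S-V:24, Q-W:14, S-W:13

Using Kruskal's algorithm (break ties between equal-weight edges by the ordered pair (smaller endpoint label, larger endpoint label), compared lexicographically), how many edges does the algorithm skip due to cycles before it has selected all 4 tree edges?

0

Kruskal's algorithm — process edges by increasing weight (ties by edge label):
S-U (5): add — endpoints in different components.
Q-V (8): add — endpoints in different components.
U-W (8): add — endpoints in different components.
Q-S (11): add — endpoints in different components.
Edges rejected before the tree was complete: 0.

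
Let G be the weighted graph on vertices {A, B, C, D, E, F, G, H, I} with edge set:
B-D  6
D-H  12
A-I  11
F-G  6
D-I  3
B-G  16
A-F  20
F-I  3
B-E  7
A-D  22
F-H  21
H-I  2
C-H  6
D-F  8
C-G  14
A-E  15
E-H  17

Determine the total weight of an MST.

44

Prim, starting at G.
Step 1: cheapest edge leaving the tree is F-G (6); add F.
Step 2: cheapest edge leaving the tree is F-I (3); add I.
Step 3: cheapest edge leaving the tree is H-I (2); add H.
Step 4: cheapest edge leaving the tree is D-I (3); add D.
Step 5: cheapest edge leaving the tree is B-D (6); add B.
Step 6: cheapest edge leaving the tree is C-H (6); add C.
Step 7: cheapest edge leaving the tree is B-E (7); add E.
Step 8: cheapest edge leaving the tree is A-I (11); add A.
MST edges: F-G, F-I, H-I, D-I, B-D, C-H, B-E, A-I; total weight 6+3+2+3+6+6+7+11 = 44.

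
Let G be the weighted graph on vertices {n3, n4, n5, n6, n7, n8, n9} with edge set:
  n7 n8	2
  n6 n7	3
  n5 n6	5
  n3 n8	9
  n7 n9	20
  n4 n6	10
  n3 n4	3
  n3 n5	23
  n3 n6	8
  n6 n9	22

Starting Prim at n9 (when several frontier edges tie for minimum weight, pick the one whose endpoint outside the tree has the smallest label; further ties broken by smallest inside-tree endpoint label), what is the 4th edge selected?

Grow the tree from n9 using Prim:
Step 1: cheapest edge leaving the tree is n7 n9 (20); add n7.
Step 2: cheapest edge leaving the tree is n7 n8 (2); add n8.
Step 3: cheapest edge leaving the tree is n6 n7 (3); add n6.
Step 4: cheapest edge leaving the tree is n5 n6 (5); add n5.
Step 5: cheapest edge leaving the tree is n3 n6 (8); add n3.
Step 6: cheapest edge leaving the tree is n3 n4 (3); add n4.
The 4th edge added is n5 n6.

n5-n6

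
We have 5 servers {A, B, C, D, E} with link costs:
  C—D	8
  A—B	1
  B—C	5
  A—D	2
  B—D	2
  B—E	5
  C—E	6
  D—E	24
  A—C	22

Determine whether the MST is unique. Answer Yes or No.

No

Sort edges by weight, then run Kruskal:
A—B (1): add — endpoints in different components.
A—D (2): add — endpoints in different components.
B—D (2): skip — B and D already connected.
B—C (5): add — endpoints in different components.
B—E (5): add — endpoints in different components.
Non-tree edge B—D has weight 2, equal to the heaviest edge on its tree cycle — swapping gives another MST of the same weight. Not unique.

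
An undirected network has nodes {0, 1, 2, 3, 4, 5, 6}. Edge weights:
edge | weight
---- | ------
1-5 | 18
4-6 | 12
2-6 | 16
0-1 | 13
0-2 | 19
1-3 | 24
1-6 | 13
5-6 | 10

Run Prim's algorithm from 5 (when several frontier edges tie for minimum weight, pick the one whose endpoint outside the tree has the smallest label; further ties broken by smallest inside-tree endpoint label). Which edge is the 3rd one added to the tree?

Prim, starting at 5.
Step 1: cheapest edge leaving the tree is 5-6 (10); add 6.
Step 2: cheapest edge leaving the tree is 4-6 (12); add 4.
Step 3: cheapest edge leaving the tree is 1-6 (13); add 1.
Step 4: cheapest edge leaving the tree is 0-1 (13); add 0.
Step 5: cheapest edge leaving the tree is 2-6 (16); add 2.
Step 6: cheapest edge leaving the tree is 1-3 (24); add 3.
The 3rd edge added is 1-6.

1-6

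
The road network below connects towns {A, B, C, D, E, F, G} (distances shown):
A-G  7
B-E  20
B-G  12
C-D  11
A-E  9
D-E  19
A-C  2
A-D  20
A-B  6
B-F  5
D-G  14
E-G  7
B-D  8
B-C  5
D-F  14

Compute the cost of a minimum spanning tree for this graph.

Kruskal's algorithm — process edges by increasing weight (ties by edge label):
A-C (2): add — endpoints in different components.
B-C (5): add — endpoints in different components.
B-F (5): add — endpoints in different components.
A-B (6): skip — A and B already connected.
A-G (7): add — endpoints in different components.
E-G (7): add — endpoints in different components.
B-D (8): add — endpoints in different components.
MST edges: A-C, B-C, B-F, A-G, E-G, B-D; total weight 2+5+5+7+7+8 = 34.

34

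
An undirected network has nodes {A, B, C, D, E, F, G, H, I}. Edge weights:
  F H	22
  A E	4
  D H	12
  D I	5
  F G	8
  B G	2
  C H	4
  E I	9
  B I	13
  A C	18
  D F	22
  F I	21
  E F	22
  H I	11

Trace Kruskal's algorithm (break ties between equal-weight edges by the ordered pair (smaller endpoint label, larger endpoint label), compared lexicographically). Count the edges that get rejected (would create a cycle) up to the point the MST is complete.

Kruskal: consider edges lightest-first.
B G (2): add — endpoints in different components.
A E (4): add — endpoints in different components.
C H (4): add — endpoints in different components.
D I (5): add — endpoints in different components.
F G (8): add — endpoints in different components.
E I (9): add — endpoints in different components.
H I (11): add — endpoints in different components.
D H (12): skip — D and H already connected.
B I (13): add — endpoints in different components.
Edges rejected before the tree was complete: 1.

1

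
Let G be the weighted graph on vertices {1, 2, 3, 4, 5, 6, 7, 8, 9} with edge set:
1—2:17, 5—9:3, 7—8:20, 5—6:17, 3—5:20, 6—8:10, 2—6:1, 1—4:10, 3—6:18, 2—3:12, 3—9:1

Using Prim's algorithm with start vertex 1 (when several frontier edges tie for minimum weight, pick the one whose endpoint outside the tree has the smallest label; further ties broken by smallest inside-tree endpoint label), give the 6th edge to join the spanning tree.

3-9

Prim, starting at 1.
Step 1: cheapest edge leaving the tree is 1—4 (10); add 4.
Step 2: cheapest edge leaving the tree is 1—2 (17); add 2.
Step 3: cheapest edge leaving the tree is 2—6 (1); add 6.
Step 4: cheapest edge leaving the tree is 6—8 (10); add 8.
Step 5: cheapest edge leaving the tree is 2—3 (12); add 3.
Step 6: cheapest edge leaving the tree is 3—9 (1); add 9.
Step 7: cheapest edge leaving the tree is 5—9 (3); add 5.
Step 8: cheapest edge leaving the tree is 7—8 (20); add 7.
The 6th edge added is 3—9.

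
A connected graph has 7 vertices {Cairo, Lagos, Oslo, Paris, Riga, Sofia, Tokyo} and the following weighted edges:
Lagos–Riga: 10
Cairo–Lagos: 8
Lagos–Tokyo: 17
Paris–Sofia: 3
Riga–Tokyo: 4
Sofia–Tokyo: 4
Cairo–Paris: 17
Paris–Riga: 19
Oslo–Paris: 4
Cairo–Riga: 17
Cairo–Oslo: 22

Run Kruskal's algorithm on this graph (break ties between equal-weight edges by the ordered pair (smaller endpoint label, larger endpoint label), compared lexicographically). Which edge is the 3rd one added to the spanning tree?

Sort edges by weight, then run Kruskal:
Paris–Sofia (3): add — endpoints in different components.
Oslo–Paris (4): add — endpoints in different components.
Riga–Tokyo (4): add — endpoints in different components.
Sofia–Tokyo (4): add — endpoints in different components.
Cairo–Lagos (8): add — endpoints in different components.
Lagos–Riga (10): add — endpoints in different components.
The 3rd edge added is Riga–Tokyo.

Riga-Tokyo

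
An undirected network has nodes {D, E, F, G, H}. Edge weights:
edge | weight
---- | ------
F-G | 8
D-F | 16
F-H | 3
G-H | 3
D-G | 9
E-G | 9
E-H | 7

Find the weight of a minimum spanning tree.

22

Prim's algorithm from H:
Step 1: cheapest edge leaving the tree is F-H (3); add F.
Step 2: cheapest edge leaving the tree is G-H (3); add G.
Step 3: cheapest edge leaving the tree is E-H (7); add E.
Step 4: cheapest edge leaving the tree is D-G (9); add D.
MST edges: F-H, G-H, E-H, D-G; total weight 3+3+7+9 = 22.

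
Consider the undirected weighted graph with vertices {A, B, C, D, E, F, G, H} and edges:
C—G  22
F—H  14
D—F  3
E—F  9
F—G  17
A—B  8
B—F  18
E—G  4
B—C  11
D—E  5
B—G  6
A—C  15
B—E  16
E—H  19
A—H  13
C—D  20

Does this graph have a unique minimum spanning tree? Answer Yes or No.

Kruskal's algorithm — process edges by increasing weight (ties by edge label):
D—F (3): add — endpoints in different components.
E—G (4): add — endpoints in different components.
D—E (5): add — endpoints in different components.
B—G (6): add — endpoints in different components.
A—B (8): add — endpoints in different components.
E—F (9): skip — E and F already connected.
B—C (11): add — endpoints in different components.
A—H (13): add — endpoints in different components.
Every non-tree edge has weight strictly greater than the heaviest edge on the tree path between its endpoints, so the MST is unique.

Yes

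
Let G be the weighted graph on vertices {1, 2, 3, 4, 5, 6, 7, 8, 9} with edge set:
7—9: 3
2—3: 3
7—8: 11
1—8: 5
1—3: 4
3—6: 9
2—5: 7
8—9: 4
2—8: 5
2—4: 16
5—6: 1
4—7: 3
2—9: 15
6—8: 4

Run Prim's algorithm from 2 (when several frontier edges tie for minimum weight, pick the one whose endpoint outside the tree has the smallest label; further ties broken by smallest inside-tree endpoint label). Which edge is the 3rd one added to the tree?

Prim's algorithm from 2:
Step 1: frontier [2—3 3, 2—8 5, 2—5 7, 2—9 15, 2—4 16] → take 2—3 (3); add 3.
Step 2: frontier [2—8 5, 2—5 7, 2—9 15, 2—4 16, 1—3 4, 3—6 9] → take 1—3 (4); add 1.
Step 3: frontier [1—8 5, 2—8 5, 2—5 7, 2—9 15, 2—4 16, 3—6 9] → take 1—8 (5); add 8.
Step 4: frontier [2—5 7, 2—9 15, 2—4 16, 3—6 9, 6—8 4, 8—9 4, 7—8 11] → take 6—8 (4); add 6.
Step 5: frontier [2—5 7, 2—9 15, 2—4 16, 5—6 1, 8—9 4, 7—8 11] → take 5—6 (1); add 5.
Step 6: frontier [2—9 15, 2—4 16, 8—9 4, 7—8 11] → take 8—9 (4); add 9.
Step 7: frontier [2—4 16, 7—8 11, 7—9 3] → take 7—9 (3); add 7.
Step 8: frontier [2—4 16, 4—7 3] → take 4—7 (3); add 4.
The 3rd edge added is 1—8.

1-8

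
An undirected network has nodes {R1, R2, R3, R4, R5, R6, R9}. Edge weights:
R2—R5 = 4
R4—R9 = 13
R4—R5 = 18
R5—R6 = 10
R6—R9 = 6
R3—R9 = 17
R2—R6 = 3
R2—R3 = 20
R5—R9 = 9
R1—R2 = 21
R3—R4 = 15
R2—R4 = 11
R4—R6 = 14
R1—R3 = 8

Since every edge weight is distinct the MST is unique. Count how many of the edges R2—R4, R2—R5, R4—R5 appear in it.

2

Kruskal: consider edges lightest-first.
R2—R6 (3): add — endpoints in different components.
R2—R5 (4): add — endpoints in different components.
R6—R9 (6): add — endpoints in different components.
R1—R3 (8): add — endpoints in different components.
R5—R9 (9): skip — R9 and R5 already connected.
R5—R6 (10): skip — R6 and R5 already connected.
R2—R4 (11): add — endpoints in different components.
R4—R9 (13): skip — R4 and R9 already connected.
R4—R6 (14): skip — R6 and R4 already connected.
R3—R4 (15): add — endpoints in different components.
MST edge set: {R2—R6, R2—R5, R6—R9, R1—R3, R2—R4, R3—R4}.
Of the listed edges, {R2—R4, R2—R5} are in the MST → 2.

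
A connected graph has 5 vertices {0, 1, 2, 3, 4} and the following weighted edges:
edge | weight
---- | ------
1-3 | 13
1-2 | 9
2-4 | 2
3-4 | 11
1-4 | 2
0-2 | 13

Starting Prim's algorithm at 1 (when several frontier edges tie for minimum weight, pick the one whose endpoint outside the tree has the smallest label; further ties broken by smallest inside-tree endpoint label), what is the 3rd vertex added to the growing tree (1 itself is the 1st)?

Prim's algorithm from 1:
Step 1: cheapest edge leaving the tree is 1-4 (2); add 4.
Step 2: cheapest edge leaving the tree is 2-4 (2); add 2.
Step 3: cheapest edge leaving the tree is 3-4 (11); add 3.
Step 4: cheapest edge leaving the tree is 0-2 (13); add 0.
Vertex order: 1, 4, 2, 3, 0. The 3rd vertex is 2.

2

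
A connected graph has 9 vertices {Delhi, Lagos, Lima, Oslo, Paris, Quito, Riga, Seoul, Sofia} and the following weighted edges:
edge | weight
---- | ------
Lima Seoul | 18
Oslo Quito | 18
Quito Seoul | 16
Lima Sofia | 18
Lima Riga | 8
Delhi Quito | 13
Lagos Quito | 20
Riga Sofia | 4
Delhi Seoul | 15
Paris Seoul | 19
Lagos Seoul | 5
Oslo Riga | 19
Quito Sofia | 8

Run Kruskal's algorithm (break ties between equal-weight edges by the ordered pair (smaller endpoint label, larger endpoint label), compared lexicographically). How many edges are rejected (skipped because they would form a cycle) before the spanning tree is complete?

Kruskal: consider edges lightest-first.
Riga Sofia (4): add — endpoints in different components.
Lagos Seoul (5): add — endpoints in different components.
Lima Riga (8): add — endpoints in different components.
Quito Sofia (8): add — endpoints in different components.
Delhi Quito (13): add — endpoints in different components.
Delhi Seoul (15): add — endpoints in different components.
Quito Seoul (16): skip — Seoul and Quito already connected.
Lima Seoul (18): skip — Seoul and Lima already connected.
Lima Sofia (18): skip — Lima and Sofia already connected.
Oslo Quito (18): add — endpoints in different components.
Oslo Riga (19): skip — Oslo and Riga already connected.
Paris Seoul (19): add — endpoints in different components.
Edges rejected before the tree was complete: 4.

4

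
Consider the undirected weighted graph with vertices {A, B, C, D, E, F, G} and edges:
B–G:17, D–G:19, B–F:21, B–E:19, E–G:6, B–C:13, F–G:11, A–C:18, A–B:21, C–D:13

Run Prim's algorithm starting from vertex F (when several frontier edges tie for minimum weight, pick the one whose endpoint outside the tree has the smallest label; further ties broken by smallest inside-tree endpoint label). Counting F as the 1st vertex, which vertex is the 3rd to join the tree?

E

Prim's algorithm from F:
Step 1: cheapest edge leaving the tree is F–G (11); add G.
Step 2: cheapest edge leaving the tree is E–G (6); add E.
Step 3: cheapest edge leaving the tree is B–G (17); add B.
Step 4: cheapest edge leaving the tree is B–C (13); add C.
Step 5: cheapest edge leaving the tree is C–D (13); add D.
Step 6: cheapest edge leaving the tree is A–C (18); add A.
Vertex order: F, G, E, B, C, D, A. The 3rd vertex is E.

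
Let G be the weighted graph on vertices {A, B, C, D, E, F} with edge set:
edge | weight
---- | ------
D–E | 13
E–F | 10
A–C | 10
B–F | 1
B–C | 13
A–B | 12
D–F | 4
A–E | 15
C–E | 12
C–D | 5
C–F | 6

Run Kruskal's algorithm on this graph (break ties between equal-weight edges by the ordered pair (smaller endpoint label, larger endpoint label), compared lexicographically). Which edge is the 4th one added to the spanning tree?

A-C

Kruskal: consider edges lightest-first.
B–F (1): add — endpoints in different components.
D–F (4): add — endpoints in different components.
C–D (5): add — endpoints in different components.
C–F (6): skip — C and F already connected.
A–C (10): add — endpoints in different components.
E–F (10): add — endpoints in different components.
The 4th edge added is A–C.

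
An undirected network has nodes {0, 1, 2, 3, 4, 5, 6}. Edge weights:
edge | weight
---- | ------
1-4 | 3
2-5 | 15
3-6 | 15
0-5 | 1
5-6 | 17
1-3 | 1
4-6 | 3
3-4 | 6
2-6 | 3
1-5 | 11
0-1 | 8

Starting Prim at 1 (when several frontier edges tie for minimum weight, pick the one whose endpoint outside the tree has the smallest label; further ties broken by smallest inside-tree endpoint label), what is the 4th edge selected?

2-6

Prim's algorithm from 1:
Step 1: cheapest edge leaving the tree is 1-3 (1); add 3.
Step 2: cheapest edge leaving the tree is 1-4 (3); add 4.
Step 3: cheapest edge leaving the tree is 4-6 (3); add 6.
Step 4: cheapest edge leaving the tree is 2-6 (3); add 2.
Step 5: cheapest edge leaving the tree is 0-1 (8); add 0.
Step 6: cheapest edge leaving the tree is 0-5 (1); add 5.
The 4th edge added is 2-6.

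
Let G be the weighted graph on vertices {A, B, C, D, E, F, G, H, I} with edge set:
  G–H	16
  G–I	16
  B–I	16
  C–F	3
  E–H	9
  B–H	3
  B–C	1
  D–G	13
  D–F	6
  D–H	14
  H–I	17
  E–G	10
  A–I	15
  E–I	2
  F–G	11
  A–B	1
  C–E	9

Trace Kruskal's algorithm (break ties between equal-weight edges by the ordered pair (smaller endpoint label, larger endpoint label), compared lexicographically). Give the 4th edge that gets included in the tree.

B-H

Kruskal's algorithm — process edges by increasing weight (ties by edge label):
A–B (1): add — endpoints in different components.
B–C (1): add — endpoints in different components.
E–I (2): add — endpoints in different components.
B–H (3): add — endpoints in different components.
C–F (3): add — endpoints in different components.
D–F (6): add — endpoints in different components.
C–E (9): add — endpoints in different components.
E–H (9): skip — E and H already connected.
E–G (10): add — endpoints in different components.
The 4th edge added is B–H.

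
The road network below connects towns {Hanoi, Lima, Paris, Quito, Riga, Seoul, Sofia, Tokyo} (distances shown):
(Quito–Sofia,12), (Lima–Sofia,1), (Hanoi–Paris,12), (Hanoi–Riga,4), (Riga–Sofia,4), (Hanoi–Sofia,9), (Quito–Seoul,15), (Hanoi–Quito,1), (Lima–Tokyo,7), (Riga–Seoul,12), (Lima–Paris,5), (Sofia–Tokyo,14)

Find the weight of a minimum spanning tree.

Prim, starting at Riga.
Step 1: cheapest edge leaving the tree is Hanoi–Riga (4); add Hanoi.
Step 2: cheapest edge leaving the tree is Hanoi–Quito (1); add Quito.
Step 3: cheapest edge leaving the tree is Riga–Sofia (4); add Sofia.
Step 4: cheapest edge leaving the tree is Lima–Sofia (1); add Lima.
Step 5: cheapest edge leaving the tree is Lima–Paris (5); add Paris.
Step 6: cheapest edge leaving the tree is Lima–Tokyo (7); add Tokyo.
Step 7: cheapest edge leaving the tree is Riga–Seoul (12); add Seoul.
MST edges: Hanoi–Riga, Hanoi–Quito, Riga–Sofia, Lima–Sofia, Lima–Paris, Lima–Tokyo, Riga–Seoul; total weight 4+1+4+1+5+7+12 = 34.

34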